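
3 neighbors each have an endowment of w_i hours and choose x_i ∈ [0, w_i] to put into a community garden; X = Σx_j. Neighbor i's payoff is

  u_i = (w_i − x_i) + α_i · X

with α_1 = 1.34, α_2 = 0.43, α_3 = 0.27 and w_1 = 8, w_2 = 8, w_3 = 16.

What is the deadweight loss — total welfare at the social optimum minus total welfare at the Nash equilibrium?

∂u_i/∂x_i = α_i − 1, so neighbor i contributes w_i if α_i > 1, else 0.
α_i > 1 for i ∈ {1}; NE contributions (8, 0, 0), X = 8.
W^NE = Σw_i − X^NE + (Σα_i)·X^NE = 32 + 1.04·8 = 40.32.
Planner: ∂(Σu_j)/∂x_i = Σα_j − 1 = 1.04 > 0, so everyone contributes w_i; X^SO = 32, W^SO = 32 + 1.04·32 = 65.28.
Deadweight loss = 24.96.

24.96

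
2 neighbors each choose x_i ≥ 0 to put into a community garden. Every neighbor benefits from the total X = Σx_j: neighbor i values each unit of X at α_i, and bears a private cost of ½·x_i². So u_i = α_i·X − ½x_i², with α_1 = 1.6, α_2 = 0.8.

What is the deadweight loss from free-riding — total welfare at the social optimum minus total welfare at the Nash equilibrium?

1.6

Neighbor i's FOC: ∂u_i/∂x_i = α_i − x_i = 0, so x_i* = α_i.
NE contributions = (1.6, 0.8); X = 2.4.
W^NE = (Σα)·X − ½Σα_i² = 2.4² − ½·3.2 = 4.16.
Planner sets x_i = Σα_j = 2.4 for every i, so X^SO = 2·2.4 = 4.8.
W^SO = (Σα)·X^SO − ½·2·(Σα)² = (2/2)·2.4² = 5.76.
Deadweight loss = W^SO − W^NE = 1.6.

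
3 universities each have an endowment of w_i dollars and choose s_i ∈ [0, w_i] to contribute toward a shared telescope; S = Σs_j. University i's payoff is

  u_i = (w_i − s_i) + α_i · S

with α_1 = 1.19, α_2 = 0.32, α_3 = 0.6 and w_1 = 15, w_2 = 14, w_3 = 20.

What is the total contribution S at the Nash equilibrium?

15

∂u_i/∂s_i = α_i − 1, so university i contributes w_i if α_i > 1, else 0.
α_i > 1 for i ∈ {1}; NE contributions (15, 0, 0), S = 15.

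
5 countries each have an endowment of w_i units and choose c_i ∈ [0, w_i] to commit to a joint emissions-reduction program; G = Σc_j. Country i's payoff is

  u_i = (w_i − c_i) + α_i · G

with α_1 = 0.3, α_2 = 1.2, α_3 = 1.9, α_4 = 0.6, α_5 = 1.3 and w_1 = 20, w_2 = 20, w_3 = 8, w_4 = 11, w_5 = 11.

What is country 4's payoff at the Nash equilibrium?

34.4

∂u_i/∂c_i = α_i − 1, so country i contributes w_i if α_i > 1, else 0.
α_i > 1 for i ∈ {2, 3, 5}; NE contributions (0, 20, 8, 0, 11), G = 39.
u_4 = (11 − 0) + 0.6·39 = 34.4.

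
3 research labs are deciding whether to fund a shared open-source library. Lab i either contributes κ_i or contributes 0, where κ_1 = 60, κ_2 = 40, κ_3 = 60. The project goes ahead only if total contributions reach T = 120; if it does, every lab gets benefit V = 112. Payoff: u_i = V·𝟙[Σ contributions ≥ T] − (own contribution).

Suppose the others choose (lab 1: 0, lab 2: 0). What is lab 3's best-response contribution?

Others' total = 0. Even contributing 60 gives 60 < 120: no benefit either way.
Best response: 0.

0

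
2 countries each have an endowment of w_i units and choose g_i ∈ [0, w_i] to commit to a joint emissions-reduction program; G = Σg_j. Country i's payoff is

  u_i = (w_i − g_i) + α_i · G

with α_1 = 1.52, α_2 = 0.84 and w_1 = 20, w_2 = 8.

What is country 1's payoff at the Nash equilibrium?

30.4

∂u_i/∂g_i = α_i − 1, so country i contributes w_i if α_i > 1, else 0.
α_i > 1 for i ∈ {1}; NE contributions (20, 0), G = 20.
u_1 = (20 − 20) + 1.52·20 = 30.4.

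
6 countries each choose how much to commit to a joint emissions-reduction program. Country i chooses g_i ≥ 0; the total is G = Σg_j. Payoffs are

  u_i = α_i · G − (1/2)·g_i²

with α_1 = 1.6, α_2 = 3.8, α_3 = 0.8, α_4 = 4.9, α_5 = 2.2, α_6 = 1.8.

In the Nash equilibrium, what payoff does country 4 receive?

61.985

Country i's FOC: ∂u_i/∂g_i = α_i − g_i = 0, so g_i* = α_i.
NE contributions = (1.6, 3.8, 0.8, 4.9, 2.2, 1.8); G = 15.1.
u_4 = α_4·G − ½·(g_4)² = 4.9·15.1 − ½·4.9² = 61.985.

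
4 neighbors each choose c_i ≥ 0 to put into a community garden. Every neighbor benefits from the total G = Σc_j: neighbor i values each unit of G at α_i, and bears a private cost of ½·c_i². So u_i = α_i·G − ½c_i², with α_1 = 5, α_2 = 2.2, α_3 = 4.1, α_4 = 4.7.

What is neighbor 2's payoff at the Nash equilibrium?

Neighbor i's FOC: ∂u_i/∂c_i = α_i − c_i = 0, so c_i* = α_i.
NE contributions = (5, 2.2, 4.1, 4.7); G = 16.
u_2 = α_2·G − ½·(c_2)² = 2.2·16 − ½·2.2² = 32.78.

32.78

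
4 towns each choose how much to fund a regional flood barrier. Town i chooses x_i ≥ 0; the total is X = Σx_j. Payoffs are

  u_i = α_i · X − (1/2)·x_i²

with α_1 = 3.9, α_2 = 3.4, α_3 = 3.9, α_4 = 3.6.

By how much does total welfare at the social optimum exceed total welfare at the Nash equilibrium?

246.51

Town i's FOC: ∂u_i/∂x_i = α_i − x_i = 0, so x_i* = α_i.
NE contributions = (3.9, 3.4, 3.9, 3.6); X = 14.8.
W^NE = (Σα)·X − ½Σα_i² = 14.8² − ½·54.94 = 191.57.
Planner sets x_i = Σα_j = 14.8 for every i, so X^SO = 4·14.8 = 59.2.
W^SO = (Σα)·X^SO − ½·4·(Σα)² = (4/2)·14.8² = 438.08.
Deadweight loss = W^SO − W^NE = 246.51.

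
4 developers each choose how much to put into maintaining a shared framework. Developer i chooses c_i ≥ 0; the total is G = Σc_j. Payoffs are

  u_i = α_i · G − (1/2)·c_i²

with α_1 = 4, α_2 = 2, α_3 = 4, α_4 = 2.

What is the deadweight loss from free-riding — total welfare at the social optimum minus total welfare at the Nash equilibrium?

Developer i's FOC: ∂u_i/∂c_i = α_i − c_i = 0, so c_i* = α_i.
NE contributions = (4, 2, 4, 2); G = 12.
W^NE = (Σα)·G − ½Σα_i² = 12² − ½·40 = 124.
Planner sets c_i = Σα_j = 12 for every i, so G^SO = 4·12 = 48.
W^SO = (Σα)·G^SO − ½·4·(Σα)² = (4/2)·12² = 288.
Deadweight loss = W^SO − W^NE = 164.

164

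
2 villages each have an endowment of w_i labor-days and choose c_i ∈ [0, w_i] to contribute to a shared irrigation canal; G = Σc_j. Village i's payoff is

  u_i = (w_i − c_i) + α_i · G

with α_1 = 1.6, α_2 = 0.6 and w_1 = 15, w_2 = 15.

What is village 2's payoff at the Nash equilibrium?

∂u_i/∂c_i = α_i − 1, so village i contributes w_i if α_i > 1, else 0.
α_i > 1 for i ∈ {1}; NE contributions (15, 0), G = 15.
u_2 = (15 − 0) + 0.6·15 = 24.

24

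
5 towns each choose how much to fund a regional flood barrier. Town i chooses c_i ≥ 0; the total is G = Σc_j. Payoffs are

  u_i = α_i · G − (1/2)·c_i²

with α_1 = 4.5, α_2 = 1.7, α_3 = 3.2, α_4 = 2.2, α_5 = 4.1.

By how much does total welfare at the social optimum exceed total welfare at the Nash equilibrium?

397.25

Town i's FOC: ∂u_i/∂c_i = α_i − c_i = 0, so c_i* = α_i.
NE contributions = (4.5, 1.7, 3.2, 2.2, 4.1); G = 15.7.
W^NE = (Σα)·G − ½Σα_i² = 15.7² − ½·55.03 = 218.975.
Planner sets c_i = Σα_j = 15.7 for every i, so G^SO = 5·15.7 = 78.5.
W^SO = (Σα)·G^SO − ½·5·(Σα)² = (5/2)·15.7² = 616.225.
Deadweight loss = W^SO − W^NE = 397.25.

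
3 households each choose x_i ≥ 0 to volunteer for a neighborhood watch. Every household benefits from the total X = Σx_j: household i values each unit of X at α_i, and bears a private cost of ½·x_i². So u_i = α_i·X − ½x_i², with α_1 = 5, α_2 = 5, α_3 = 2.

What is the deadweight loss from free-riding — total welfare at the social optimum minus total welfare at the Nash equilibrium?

99

Household i's FOC: ∂u_i/∂x_i = α_i − x_i = 0, so x_i* = α_i.
NE contributions = (5, 5, 2); X = 12.
W^NE = (Σα)·X − ½Σα_i² = 12² − ½·54 = 117.
Planner sets x_i = Σα_j = 12 for every i, so X^SO = 3·12 = 36.
W^SO = (Σα)·X^SO − ½·3·(Σα)² = (3/2)·12² = 216.
Deadweight loss = W^SO − W^NE = 99.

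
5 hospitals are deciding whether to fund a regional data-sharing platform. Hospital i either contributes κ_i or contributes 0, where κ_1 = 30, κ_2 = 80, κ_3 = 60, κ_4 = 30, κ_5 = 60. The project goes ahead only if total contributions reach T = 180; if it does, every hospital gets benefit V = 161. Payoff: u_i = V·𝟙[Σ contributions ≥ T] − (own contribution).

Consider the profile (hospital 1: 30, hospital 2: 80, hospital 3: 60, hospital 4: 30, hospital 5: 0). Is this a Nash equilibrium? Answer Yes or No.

Yes

Total = 200 ≥ 180: provided.
Hospital 1 (pledges 30, payoff 131): dropping to 0 → total 170, payoff 0. No gain.
Hospital 2 (pledges 80, payoff 81): dropping to 0 → total 120, payoff 0. No gain.
Hospital 3 (pledges 60, payoff 101): dropping to 0 → total 140, payoff 0. No gain.
Hospital 4 (pledges 30, payoff 131): dropping to 0 → total 170, payoff 0. No gain.
Hospital 5 (pledges 0, payoff 161): pledging 60 → total 260, payoff 101. No gain.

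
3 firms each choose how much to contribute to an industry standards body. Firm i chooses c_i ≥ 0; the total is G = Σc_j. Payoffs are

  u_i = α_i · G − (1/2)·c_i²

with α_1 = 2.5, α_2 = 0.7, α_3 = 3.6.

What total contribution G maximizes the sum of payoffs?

20.4

Planner FOC: ∂(Σu_j)/∂c_i = (Σα_j) − c_i = 0, so c_i^SO = Σα_j = 6.8 for every i; G^SO = 20.4.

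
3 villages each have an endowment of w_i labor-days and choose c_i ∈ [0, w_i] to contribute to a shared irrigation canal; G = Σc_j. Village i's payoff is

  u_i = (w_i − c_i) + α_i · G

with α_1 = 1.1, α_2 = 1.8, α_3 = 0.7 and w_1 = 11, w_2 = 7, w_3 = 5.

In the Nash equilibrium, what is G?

18

∂u_i/∂c_i = α_i − 1, so village i contributes w_i if α_i > 1, else 0.
α_i > 1 for i ∈ {1, 2}; NE contributions (11, 7, 0), G = 18.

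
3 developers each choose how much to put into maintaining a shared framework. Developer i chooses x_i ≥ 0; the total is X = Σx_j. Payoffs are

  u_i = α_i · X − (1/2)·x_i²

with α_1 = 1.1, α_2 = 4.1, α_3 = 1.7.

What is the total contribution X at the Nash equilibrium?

6.9

Developer i's FOC: ∂u_i/∂x_i = α_i − x_i = 0, so x_i* = α_i.
NE contributions = (1.1, 4.1, 1.7); X = 6.9.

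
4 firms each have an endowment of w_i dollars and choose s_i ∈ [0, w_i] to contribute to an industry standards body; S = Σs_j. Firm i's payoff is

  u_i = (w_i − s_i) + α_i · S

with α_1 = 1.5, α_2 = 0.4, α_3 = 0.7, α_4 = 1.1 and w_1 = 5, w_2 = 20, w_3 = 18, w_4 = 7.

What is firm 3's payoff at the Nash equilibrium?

26.4

∂u_i/∂s_i = α_i − 1, so firm i contributes w_i if α_i > 1, else 0.
α_i > 1 for i ∈ {1, 4}; NE contributions (5, 0, 0, 7), S = 12.
u_3 = (18 − 0) + 0.7·12 = 26.4.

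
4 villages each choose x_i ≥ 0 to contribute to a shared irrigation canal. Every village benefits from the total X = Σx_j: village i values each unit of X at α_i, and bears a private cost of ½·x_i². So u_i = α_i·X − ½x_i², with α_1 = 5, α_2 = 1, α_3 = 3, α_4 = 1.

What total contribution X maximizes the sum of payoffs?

Planner FOC: ∂(Σu_j)/∂x_i = (Σα_j) − x_i = 0, so x_i^SO = Σα_j = 10 for every i; X^SO = 40.

40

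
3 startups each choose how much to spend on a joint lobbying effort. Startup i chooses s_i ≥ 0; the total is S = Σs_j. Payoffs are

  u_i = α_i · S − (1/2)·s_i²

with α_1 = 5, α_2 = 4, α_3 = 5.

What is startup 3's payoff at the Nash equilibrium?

Startup i's FOC: ∂u_i/∂s_i = α_i − s_i = 0, so s_i* = α_i.
NE contributions = (5, 4, 5); S = 14.
u_3 = α_3·S − ½·(s_3)² = 5·14 − ½·5² = 57.5.

57.5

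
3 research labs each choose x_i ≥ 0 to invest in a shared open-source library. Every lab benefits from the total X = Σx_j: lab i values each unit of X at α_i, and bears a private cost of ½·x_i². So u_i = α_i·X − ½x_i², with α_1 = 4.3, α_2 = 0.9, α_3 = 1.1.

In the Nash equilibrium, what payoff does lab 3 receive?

Lab i's FOC: ∂u_i/∂x_i = α_i − x_i = 0, so x_i* = α_i.
NE contributions = (4.3, 0.9, 1.1); X = 6.3.
u_3 = α_3·X − ½·(x_3)² = 1.1·6.3 − ½·1.1² = 6.325.

6.325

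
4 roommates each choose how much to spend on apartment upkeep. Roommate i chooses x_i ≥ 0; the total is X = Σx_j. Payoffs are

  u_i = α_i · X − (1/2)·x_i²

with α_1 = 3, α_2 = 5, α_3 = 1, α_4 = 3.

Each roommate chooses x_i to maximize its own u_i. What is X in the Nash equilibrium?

12

Roommate i's FOC: ∂u_i/∂x_i = α_i − x_i = 0, so x_i* = α_i.
NE contributions = (3, 5, 1, 3); X = 12.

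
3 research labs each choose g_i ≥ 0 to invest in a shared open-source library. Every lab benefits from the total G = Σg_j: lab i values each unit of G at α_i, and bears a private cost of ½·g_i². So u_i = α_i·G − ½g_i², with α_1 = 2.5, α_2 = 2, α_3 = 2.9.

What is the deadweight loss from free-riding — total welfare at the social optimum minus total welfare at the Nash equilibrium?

Lab i's FOC: ∂u_i/∂g_i = α_i − g_i = 0, so g_i* = α_i.
NE contributions = (2.5, 2, 2.9); G = 7.4.
W^NE = (Σα)·G − ½Σα_i² = 7.4² − ½·18.66 = 45.43.
Planner sets g_i = Σα_j = 7.4 for every i, so G^SO = 3·7.4 = 22.2.
W^SO = (Σα)·G^SO − ½·3·(Σα)² = (3/2)·7.4² = 82.14.
Deadweight loss = W^SO − W^NE = 36.71.

36.71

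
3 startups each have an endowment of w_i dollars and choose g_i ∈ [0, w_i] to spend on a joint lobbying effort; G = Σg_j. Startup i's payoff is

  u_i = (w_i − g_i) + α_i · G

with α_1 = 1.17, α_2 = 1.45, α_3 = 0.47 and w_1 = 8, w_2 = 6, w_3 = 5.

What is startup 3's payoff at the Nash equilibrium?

11.58

∂u_i/∂g_i = α_i − 1, so startup i contributes w_i if α_i > 1, else 0.
α_i > 1 for i ∈ {1, 2}; NE contributions (8, 6, 0), G = 14.
u_3 = (5 − 0) + 0.47·14 = 11.58.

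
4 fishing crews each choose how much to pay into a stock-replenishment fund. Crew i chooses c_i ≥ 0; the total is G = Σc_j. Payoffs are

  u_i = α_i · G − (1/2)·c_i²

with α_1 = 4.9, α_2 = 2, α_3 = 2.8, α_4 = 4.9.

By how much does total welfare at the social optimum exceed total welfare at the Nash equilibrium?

Crew i's FOC: ∂u_i/∂c_i = α_i − c_i = 0, so c_i* = α_i.
NE contributions = (4.9, 2, 2.8, 4.9); G = 14.6.
W^NE = (Σα)·G − ½Σα_i² = 14.6² − ½·59.86 = 183.23.
Planner sets c_i = Σα_j = 14.6 for every i, so G^SO = 4·14.6 = 58.4.
W^SO = (Σα)·G^SO − ½·4·(Σα)² = (4/2)·14.6² = 426.32.
Deadweight loss = W^SO − W^NE = 243.09.

243.09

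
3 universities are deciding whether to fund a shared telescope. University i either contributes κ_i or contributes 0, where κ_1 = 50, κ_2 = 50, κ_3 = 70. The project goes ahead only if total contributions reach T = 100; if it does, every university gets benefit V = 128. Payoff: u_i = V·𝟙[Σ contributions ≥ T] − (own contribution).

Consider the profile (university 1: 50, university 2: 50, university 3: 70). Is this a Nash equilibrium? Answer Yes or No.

Total = 170 ≥ 100: provided.
University 1 (pledges 50, payoff 78): dropping to 0 → total 120, payoff 128. Profitable deviation.

No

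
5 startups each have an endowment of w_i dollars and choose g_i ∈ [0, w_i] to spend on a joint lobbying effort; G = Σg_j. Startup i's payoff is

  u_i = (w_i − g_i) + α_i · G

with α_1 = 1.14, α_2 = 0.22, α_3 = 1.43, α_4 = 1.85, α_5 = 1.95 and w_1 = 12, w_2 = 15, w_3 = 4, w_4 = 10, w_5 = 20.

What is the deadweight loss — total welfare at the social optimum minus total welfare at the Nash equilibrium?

83.85

∂u_i/∂g_i = α_i − 1, so startup i contributes w_i if α_i > 1, else 0.
α_i > 1 for i ∈ {1, 3, 4, 5}; NE contributions (12, 0, 4, 10, 20), G = 46.
W^NE = Σw_i − G^NE + (Σα_i)·G^NE = 61 + 5.59·46 = 318.14.
Planner: ∂(Σu_j)/∂g_i = Σα_j − 1 = 5.59 > 0, so everyone contributes w_i; G^SO = 61, W^SO = 61 + 5.59·61 = 401.99.
Deadweight loss = 83.85.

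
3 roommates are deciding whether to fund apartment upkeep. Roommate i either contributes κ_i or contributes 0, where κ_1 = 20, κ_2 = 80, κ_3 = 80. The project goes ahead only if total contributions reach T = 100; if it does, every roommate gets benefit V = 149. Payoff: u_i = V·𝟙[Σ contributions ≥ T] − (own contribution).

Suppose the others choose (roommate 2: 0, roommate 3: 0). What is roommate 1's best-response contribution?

0

Others' total = 0. Even contributing 20 gives 20 < 100: no benefit either way.
Best response: 0.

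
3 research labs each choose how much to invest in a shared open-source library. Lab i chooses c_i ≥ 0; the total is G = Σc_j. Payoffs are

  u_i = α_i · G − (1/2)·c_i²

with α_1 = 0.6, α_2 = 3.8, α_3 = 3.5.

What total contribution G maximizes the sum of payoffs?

Planner FOC: ∂(Σu_j)/∂c_i = (Σα_j) − c_i = 0, so c_i^SO = Σα_j = 7.9 for every i; G^SO = 23.7.

23.7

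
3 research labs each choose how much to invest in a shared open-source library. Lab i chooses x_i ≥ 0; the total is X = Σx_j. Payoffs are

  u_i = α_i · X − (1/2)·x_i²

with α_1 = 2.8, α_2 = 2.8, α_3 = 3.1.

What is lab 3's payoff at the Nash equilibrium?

Lab i's FOC: ∂u_i/∂x_i = α_i − x_i = 0, so x_i* = α_i.
NE contributions = (2.8, 2.8, 3.1); X = 8.7.
u_3 = α_3·X − ½·(x_3)² = 3.1·8.7 − ½·3.1² = 22.165.

22.165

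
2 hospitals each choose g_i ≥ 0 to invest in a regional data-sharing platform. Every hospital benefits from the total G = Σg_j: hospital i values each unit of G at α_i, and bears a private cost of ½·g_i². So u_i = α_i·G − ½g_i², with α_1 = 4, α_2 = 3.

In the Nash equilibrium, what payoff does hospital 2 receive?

16.5

Hospital i's FOC: ∂u_i/∂g_i = α_i − g_i = 0, so g_i* = α_i.
NE contributions = (4, 3); G = 7.
u_2 = α_2·G − ½·(g_2)² = 3·7 − ½·3² = 16.5.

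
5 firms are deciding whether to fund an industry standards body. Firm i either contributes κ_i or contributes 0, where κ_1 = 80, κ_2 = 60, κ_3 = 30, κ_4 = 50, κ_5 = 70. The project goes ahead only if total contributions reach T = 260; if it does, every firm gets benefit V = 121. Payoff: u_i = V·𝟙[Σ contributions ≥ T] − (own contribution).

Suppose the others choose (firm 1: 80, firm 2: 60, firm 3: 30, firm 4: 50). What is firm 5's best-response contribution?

70

Others' total = 220. Contributing 70 brings total to 290 ≥ 260: gain V − κ_5 = 51.
Best response: 70.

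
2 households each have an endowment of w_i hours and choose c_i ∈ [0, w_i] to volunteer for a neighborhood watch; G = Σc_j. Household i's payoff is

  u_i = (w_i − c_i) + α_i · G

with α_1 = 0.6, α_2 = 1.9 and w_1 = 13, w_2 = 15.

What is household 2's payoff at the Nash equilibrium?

28.5

∂u_i/∂c_i = α_i − 1, so household i contributes w_i if α_i > 1, else 0.
α_i > 1 for i ∈ {2}; NE contributions (0, 15), G = 15.
u_2 = (15 − 15) + 1.9·15 = 28.5.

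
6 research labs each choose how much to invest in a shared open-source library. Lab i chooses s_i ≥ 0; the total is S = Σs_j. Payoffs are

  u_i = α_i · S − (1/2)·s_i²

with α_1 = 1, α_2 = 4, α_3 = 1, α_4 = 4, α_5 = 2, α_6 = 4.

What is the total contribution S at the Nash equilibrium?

16

Lab i's FOC: ∂u_i/∂s_i = α_i − s_i = 0, so s_i* = α_i.
NE contributions = (1, 4, 1, 4, 2, 4); S = 16.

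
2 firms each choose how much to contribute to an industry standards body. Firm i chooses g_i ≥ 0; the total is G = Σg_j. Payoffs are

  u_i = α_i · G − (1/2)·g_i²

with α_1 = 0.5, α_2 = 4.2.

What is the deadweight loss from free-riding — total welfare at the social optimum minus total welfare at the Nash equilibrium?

Firm i's FOC: ∂u_i/∂g_i = α_i − g_i = 0, so g_i* = α_i.
NE contributions = (0.5, 4.2); G = 4.7.
W^NE = (Σα)·G − ½Σα_i² = 4.7² − ½·17.89 = 13.145.
Planner sets g_i = Σα_j = 4.7 for every i, so G^SO = 2·4.7 = 9.4.
W^SO = (Σα)·G^SO − ½·2·(Σα)² = (2/2)·4.7² = 22.09.
Deadweight loss = W^SO − W^NE = 8.945.

8.945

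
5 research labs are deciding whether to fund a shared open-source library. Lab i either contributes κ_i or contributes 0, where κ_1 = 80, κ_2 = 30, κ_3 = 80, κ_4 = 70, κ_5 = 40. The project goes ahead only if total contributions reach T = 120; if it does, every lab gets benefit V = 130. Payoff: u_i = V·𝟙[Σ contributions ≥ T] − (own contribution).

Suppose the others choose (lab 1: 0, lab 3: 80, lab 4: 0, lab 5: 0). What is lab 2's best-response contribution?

Others' total = 80. Even contributing 30 gives 110 < 120: no benefit either way.
Best response: 0.

0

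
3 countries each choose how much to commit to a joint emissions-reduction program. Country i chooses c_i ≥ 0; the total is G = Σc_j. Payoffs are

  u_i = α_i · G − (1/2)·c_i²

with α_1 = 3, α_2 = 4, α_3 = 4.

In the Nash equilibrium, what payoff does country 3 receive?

36

Country i's FOC: ∂u_i/∂c_i = α_i − c_i = 0, so c_i* = α_i.
NE contributions = (3, 4, 4); G = 11.
u_3 = α_3·G − ½·(c_3)² = 4·11 − ½·4² = 36.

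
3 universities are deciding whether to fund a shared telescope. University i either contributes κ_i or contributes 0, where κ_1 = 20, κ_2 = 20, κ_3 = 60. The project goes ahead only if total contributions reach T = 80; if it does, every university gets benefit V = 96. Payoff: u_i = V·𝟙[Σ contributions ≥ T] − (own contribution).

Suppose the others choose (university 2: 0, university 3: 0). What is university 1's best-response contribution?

Others' total = 0. Even contributing 20 gives 20 < 80: no benefit either way.
Best response: 0.

0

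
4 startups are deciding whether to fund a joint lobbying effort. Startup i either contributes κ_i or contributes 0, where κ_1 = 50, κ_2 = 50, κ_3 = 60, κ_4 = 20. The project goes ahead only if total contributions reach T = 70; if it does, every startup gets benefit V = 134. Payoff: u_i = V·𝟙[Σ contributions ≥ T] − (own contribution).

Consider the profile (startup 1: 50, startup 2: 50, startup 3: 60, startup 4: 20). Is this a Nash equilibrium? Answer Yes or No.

Total = 180 ≥ 70: provided.
Startup 1 (pledges 50, payoff 84): dropping to 0 → total 130, payoff 134. Profitable deviation.

No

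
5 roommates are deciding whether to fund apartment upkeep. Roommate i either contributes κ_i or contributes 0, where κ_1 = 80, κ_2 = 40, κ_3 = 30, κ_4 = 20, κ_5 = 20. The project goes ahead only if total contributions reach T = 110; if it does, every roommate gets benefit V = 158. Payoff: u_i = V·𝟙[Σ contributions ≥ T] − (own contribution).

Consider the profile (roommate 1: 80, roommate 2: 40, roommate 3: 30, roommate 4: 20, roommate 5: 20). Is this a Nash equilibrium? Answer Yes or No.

No

Total = 190 ≥ 110: provided.
Roommate 1 (pledges 80, payoff 78): dropping to 0 → total 110, payoff 158. Profitable deviation.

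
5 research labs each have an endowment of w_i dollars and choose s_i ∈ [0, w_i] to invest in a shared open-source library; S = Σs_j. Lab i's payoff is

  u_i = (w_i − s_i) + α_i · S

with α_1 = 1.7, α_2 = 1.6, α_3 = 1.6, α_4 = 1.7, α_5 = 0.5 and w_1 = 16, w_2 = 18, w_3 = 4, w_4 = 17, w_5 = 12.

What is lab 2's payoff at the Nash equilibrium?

88

∂u_i/∂s_i = α_i − 1, so lab i contributes w_i if α_i > 1, else 0.
α_i > 1 for i ∈ {1, 2, 3, 4}; NE contributions (16, 18, 4, 17, 0), S = 55.
u_2 = (18 − 18) + 1.6·55 = 88.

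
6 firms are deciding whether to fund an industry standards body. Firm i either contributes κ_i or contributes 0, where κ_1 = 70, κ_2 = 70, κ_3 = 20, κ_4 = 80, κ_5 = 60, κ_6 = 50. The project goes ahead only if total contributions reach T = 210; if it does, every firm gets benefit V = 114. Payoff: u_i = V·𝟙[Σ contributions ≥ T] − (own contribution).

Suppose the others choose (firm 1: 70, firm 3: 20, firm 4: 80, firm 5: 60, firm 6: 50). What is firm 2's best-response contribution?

0

Others' total = 280 ≥ 210; contributing adds cost 70 for no extra benefit.
Best response: 0.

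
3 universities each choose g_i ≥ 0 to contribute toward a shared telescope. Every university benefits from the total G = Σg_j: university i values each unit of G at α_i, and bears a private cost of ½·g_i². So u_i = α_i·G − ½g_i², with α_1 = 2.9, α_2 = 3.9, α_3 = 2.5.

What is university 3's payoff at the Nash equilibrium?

20.125

University i's FOC: ∂u_i/∂g_i = α_i − g_i = 0, so g_i* = α_i.
NE contributions = (2.9, 3.9, 2.5); G = 9.3.
u_3 = α_3·G − ½·(g_3)² = 2.5·9.3 − ½·2.5² = 20.125.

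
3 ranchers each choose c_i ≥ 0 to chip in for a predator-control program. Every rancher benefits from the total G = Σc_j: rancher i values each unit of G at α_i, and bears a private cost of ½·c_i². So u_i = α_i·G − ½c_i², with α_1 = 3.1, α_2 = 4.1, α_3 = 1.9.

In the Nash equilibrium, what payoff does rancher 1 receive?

Rancher i's FOC: ∂u_i/∂c_i = α_i − c_i = 0, so c_i* = α_i.
NE contributions = (3.1, 4.1, 1.9); G = 9.1.
u_1 = α_1·G − ½·(c_1)² = 3.1·9.1 − ½·3.1² = 23.405.

23.405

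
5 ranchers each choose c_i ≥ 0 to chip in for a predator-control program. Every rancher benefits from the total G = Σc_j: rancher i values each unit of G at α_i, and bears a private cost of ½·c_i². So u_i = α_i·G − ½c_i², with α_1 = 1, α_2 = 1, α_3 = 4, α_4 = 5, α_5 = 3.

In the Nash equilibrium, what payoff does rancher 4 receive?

Rancher i's FOC: ∂u_i/∂c_i = α_i − c_i = 0, so c_i* = α_i.
NE contributions = (1, 1, 4, 5, 3); G = 14.
u_4 = α_4·G − ½·(c_4)² = 5·14 − ½·5² = 57.5.

57.5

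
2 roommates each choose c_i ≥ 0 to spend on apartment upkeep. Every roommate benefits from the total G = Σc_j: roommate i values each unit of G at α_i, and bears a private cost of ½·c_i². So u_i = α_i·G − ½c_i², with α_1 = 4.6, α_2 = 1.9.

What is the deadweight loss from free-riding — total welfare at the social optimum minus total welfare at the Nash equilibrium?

12.385

Roommate i's FOC: ∂u_i/∂c_i = α_i − c_i = 0, so c_i* = α_i.
NE contributions = (4.6, 1.9); G = 6.5.
W^NE = (Σα)·G − ½Σα_i² = 6.5² − ½·24.77 = 29.865.
Planner sets c_i = Σα_j = 6.5 for every i, so G^SO = 2·6.5 = 13.
W^SO = (Σα)·G^SO − ½·2·(Σα)² = (2/2)·6.5² = 42.25.
Deadweight loss = W^SO − W^NE = 12.385.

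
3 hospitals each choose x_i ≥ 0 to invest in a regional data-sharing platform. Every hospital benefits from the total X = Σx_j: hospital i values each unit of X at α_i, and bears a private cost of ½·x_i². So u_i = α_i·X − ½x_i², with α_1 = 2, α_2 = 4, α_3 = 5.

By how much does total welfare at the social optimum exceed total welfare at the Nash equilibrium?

83

Hospital i's FOC: ∂u_i/∂x_i = α_i − x_i = 0, so x_i* = α_i.
NE contributions = (2, 4, 5); X = 11.
W^NE = (Σα)·X − ½Σα_i² = 11² − ½·45 = 98.5.
Planner sets x_i = Σα_j = 11 for every i, so X^SO = 3·11 = 33.
W^SO = (Σα)·X^SO − ½·3·(Σα)² = (3/2)·11² = 181.5.
Deadweight loss = W^SO − W^NE = 83.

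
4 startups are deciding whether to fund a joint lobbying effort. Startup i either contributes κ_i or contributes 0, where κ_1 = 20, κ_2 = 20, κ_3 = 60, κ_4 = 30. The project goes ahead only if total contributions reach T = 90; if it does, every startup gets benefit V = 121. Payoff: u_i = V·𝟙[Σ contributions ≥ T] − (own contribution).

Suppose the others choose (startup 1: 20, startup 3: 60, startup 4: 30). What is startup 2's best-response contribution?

Others' total = 110 ≥ 90; contributing adds cost 20 for no extra benefit.
Best response: 0.

0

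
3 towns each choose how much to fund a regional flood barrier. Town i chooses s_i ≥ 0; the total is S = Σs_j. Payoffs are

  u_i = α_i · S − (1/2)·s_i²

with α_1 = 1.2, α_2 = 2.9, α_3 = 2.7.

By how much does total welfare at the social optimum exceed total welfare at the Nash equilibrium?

31.69

Town i's FOC: ∂u_i/∂s_i = α_i − s_i = 0, so s_i* = α_i.
NE contributions = (1.2, 2.9, 2.7); S = 6.8.
W^NE = (Σα)·S − ½Σα_i² = 6.8² − ½·17.14 = 37.67.
Planner sets s_i = Σα_j = 6.8 for every i, so S^SO = 3·6.8 = 20.4.
W^SO = (Σα)·S^SO − ½·3·(Σα)² = (3/2)·6.8² = 69.36.
Deadweight loss = W^SO − W^NE = 31.69.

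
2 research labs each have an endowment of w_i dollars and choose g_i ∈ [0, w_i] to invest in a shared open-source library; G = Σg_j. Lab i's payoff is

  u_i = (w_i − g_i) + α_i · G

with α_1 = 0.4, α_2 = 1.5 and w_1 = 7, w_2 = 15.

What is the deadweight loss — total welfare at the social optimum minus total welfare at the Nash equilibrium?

∂u_i/∂g_i = α_i − 1, so lab i contributes w_i if α_i > 1, else 0.
α_i > 1 for i ∈ {2}; NE contributions (0, 15), G = 15.
W^NE = Σw_i − G^NE + (Σα_i)·G^NE = 22 + 0.9·15 = 35.5.
Planner: ∂(Σu_j)/∂g_i = Σα_j − 1 = 0.9 > 0, so everyone contributes w_i; G^SO = 22, W^SO = 22 + 0.9·22 = 41.8.
Deadweight loss = 6.3.

6.3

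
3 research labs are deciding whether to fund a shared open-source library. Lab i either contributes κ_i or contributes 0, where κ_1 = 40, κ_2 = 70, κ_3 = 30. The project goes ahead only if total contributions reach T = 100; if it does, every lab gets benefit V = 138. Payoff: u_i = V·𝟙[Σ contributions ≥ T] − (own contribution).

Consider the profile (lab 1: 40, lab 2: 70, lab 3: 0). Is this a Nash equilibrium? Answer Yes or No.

Total = 110 ≥ 100: provided.
Lab 1 (pledges 40, payoff 98): dropping to 0 → total 70, payoff 0. No gain.
Lab 2 (pledges 70, payoff 68): dropping to 0 → total 40, payoff 0. No gain.
Lab 3 (pledges 0, payoff 138): pledging 30 → total 140, payoff 108. No gain.

Yes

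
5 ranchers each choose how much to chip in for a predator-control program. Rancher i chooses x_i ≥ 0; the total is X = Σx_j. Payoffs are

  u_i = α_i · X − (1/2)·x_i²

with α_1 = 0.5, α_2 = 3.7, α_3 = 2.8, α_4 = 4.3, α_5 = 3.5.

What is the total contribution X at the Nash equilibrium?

Rancher i's FOC: ∂u_i/∂x_i = α_i − x_i = 0, so x_i* = α_i.
NE contributions = (0.5, 3.7, 2.8, 4.3, 3.5); X = 14.8.

14.8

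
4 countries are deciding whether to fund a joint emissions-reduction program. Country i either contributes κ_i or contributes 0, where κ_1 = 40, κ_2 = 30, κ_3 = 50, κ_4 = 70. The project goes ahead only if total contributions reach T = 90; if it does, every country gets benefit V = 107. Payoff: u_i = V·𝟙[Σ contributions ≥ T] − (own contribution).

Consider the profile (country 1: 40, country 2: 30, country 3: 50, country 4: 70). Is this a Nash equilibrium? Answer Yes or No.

Total = 190 ≥ 90: provided.
Country 1 (pledges 40, payoff 67): dropping to 0 → total 150, payoff 107. Profitable deviation.

No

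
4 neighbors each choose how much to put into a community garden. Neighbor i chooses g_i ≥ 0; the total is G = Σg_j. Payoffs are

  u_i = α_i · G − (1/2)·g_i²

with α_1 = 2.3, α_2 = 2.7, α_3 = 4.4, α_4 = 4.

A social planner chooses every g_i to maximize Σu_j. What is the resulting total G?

Planner FOC: ∂(Σu_j)/∂g_i = (Σα_j) − g_i = 0, so g_i^SO = Σα_j = 13.4 for every i; G^SO = 53.6.

53.6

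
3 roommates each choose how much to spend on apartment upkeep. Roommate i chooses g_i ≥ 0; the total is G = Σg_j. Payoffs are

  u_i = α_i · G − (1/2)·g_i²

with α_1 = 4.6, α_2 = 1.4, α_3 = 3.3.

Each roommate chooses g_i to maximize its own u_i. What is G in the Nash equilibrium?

9.3

Roommate i's FOC: ∂u_i/∂g_i = α_i − g_i = 0, so g_i* = α_i.
NE contributions = (4.6, 1.4, 3.3); G = 9.3.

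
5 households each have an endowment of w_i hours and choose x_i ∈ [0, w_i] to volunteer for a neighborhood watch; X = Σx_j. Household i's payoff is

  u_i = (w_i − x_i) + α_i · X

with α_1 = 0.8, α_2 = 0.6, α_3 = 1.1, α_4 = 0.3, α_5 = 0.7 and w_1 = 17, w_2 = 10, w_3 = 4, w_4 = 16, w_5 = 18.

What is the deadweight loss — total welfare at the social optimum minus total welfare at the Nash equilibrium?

152.5

∂u_i/∂x_i = α_i − 1, so household i contributes w_i if α_i > 1, else 0.
α_i > 1 for i ∈ {3}; NE contributions (0, 0, 4, 0, 0), X = 4.
W^NE = Σw_i − X^NE + (Σα_i)·X^NE = 65 + 2.5·4 = 75.
Planner: ∂(Σu_j)/∂x_i = Σα_j − 1 = 2.5 > 0, so everyone contributes w_i; X^SO = 65, W^SO = 65 + 2.5·65 = 227.5.
Deadweight loss = 152.5.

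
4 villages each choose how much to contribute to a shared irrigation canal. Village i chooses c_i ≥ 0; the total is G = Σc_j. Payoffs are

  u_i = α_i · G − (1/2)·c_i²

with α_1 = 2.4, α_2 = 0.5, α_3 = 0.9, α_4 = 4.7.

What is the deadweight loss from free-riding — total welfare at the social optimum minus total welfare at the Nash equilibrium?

Village i's FOC: ∂u_i/∂c_i = α_i − c_i = 0, so c_i* = α_i.
NE contributions = (2.4, 0.5, 0.9, 4.7); G = 8.5.
W^NE = (Σα)·G − ½Σα_i² = 8.5² − ½·28.91 = 57.795.
Planner sets c_i = Σα_j = 8.5 for every i, so G^SO = 4·8.5 = 34.
W^SO = (Σα)·G^SO − ½·4·(Σα)² = (4/2)·8.5² = 144.5.
Deadweight loss = W^SO − W^NE = 86.705.

86.705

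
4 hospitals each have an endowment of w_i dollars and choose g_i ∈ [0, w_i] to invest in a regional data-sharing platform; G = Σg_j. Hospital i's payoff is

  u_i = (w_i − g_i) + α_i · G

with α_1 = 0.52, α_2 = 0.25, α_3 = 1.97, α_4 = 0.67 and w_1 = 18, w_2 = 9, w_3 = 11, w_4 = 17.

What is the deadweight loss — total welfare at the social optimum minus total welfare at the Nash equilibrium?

106.04

∂u_i/∂g_i = α_i − 1, so hospital i contributes w_i if α_i > 1, else 0.
α_i > 1 for i ∈ {3}; NE contributions (0, 0, 11, 0), G = 11.
W^NE = Σw_i − G^NE + (Σα_i)·G^NE = 55 + 2.41·11 = 81.51.
Planner: ∂(Σu_j)/∂g_i = Σα_j − 1 = 2.41 > 0, so everyone contributes w_i; G^SO = 55, W^SO = 55 + 2.41·55 = 187.55.
Deadweight loss = 106.04.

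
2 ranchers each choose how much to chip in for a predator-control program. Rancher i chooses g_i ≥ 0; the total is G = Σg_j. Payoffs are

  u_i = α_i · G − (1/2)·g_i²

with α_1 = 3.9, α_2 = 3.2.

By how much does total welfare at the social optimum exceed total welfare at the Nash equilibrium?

Rancher i's FOC: ∂u_i/∂g_i = α_i − g_i = 0, so g_i* = α_i.
NE contributions = (3.9, 3.2); G = 7.1.
W^NE = (Σα)·G − ½Σα_i² = 7.1² − ½·25.45 = 37.685.
Planner sets g_i = Σα_j = 7.1 for every i, so G^SO = 2·7.1 = 14.2.
W^SO = (Σα)·G^SO − ½·2·(Σα)² = (2/2)·7.1² = 50.41.
Deadweight loss = W^SO − W^NE = 12.725.

12.725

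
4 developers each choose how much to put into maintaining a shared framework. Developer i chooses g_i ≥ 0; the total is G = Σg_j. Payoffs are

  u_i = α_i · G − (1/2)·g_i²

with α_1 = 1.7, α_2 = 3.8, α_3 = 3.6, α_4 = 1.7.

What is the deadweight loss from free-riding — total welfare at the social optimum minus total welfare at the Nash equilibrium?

133.23

Developer i's FOC: ∂u_i/∂g_i = α_i − g_i = 0, so g_i* = α_i.
NE contributions = (1.7, 3.8, 3.6, 1.7); G = 10.8.
W^NE = (Σα)·G − ½Σα_i² = 10.8² − ½·33.18 = 100.05.
Planner sets g_i = Σα_j = 10.8 for every i, so G^SO = 4·10.8 = 43.2.
W^SO = (Σα)·G^SO − ½·4·(Σα)² = (4/2)·10.8² = 233.28.
Deadweight loss = W^SO − W^NE = 133.23.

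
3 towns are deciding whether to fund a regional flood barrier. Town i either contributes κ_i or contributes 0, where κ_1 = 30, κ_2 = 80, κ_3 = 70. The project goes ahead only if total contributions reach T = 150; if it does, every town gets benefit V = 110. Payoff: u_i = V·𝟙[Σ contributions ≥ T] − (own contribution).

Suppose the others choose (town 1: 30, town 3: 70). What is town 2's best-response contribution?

Others' total = 100. Contributing 80 brings total to 180 ≥ 150: gain V − κ_2 = 30.
Best response: 80.

80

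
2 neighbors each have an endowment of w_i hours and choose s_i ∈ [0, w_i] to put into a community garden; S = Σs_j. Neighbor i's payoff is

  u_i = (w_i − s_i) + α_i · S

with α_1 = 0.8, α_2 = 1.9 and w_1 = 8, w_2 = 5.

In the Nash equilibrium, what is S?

5

∂u_i/∂s_i = α_i − 1, so neighbor i contributes w_i if α_i > 1, else 0.
α_i > 1 for i ∈ {2}; NE contributions (0, 5), S = 5.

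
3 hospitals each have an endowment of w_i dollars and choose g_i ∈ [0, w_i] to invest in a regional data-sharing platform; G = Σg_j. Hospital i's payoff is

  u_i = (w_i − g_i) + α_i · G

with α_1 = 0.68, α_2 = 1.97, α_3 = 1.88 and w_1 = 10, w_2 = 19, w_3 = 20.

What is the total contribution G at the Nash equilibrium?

∂u_i/∂g_i = α_i − 1, so hospital i contributes w_i if α_i > 1, else 0.
α_i > 1 for i ∈ {2, 3}; NE contributions (0, 19, 20), G = 39.

39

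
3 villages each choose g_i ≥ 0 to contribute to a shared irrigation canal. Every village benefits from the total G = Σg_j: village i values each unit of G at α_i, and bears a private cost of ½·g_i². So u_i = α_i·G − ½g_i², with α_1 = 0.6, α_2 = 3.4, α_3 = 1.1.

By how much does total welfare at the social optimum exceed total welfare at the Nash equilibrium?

19.57

Village i's FOC: ∂u_i/∂g_i = α_i − g_i = 0, so g_i* = α_i.
NE contributions = (0.6, 3.4, 1.1); G = 5.1.
W^NE = (Σα)·G − ½Σα_i² = 5.1² − ½·13.13 = 19.445.
Planner sets g_i = Σα_j = 5.1 for every i, so G^SO = 3·5.1 = 15.3.
W^SO = (Σα)·G^SO − ½·3·(Σα)² = (3/2)·5.1² = 39.015.
Deadweight loss = W^SO − W^NE = 19.57.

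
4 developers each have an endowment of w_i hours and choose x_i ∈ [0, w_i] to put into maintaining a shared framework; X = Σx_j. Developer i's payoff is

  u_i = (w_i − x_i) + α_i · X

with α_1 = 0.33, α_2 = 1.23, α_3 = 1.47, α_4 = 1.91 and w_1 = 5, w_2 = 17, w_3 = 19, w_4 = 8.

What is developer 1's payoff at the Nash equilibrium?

19.52

∂u_i/∂x_i = α_i − 1, so developer i contributes w_i if α_i > 1, else 0.
α_i > 1 for i ∈ {2, 3, 4}; NE contributions (0, 17, 19, 8), X = 44.
u_1 = (5 − 0) + 0.33·44 = 19.52.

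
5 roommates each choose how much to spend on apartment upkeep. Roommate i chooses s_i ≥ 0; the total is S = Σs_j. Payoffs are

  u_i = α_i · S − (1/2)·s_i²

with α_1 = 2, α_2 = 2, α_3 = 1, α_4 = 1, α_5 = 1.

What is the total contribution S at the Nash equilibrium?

7

Roommate i's FOC: ∂u_i/∂s_i = α_i − s_i = 0, so s_i* = α_i.
NE contributions = (2, 2, 1, 1, 1); S = 7.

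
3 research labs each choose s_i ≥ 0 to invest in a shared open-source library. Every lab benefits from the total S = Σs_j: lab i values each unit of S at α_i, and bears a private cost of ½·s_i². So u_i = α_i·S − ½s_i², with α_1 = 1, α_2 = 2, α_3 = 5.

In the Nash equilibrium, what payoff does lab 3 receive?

Lab i's FOC: ∂u_i/∂s_i = α_i − s_i = 0, so s_i* = α_i.
NE contributions = (1, 2, 5); S = 8.
u_3 = α_3·S − ½·(s_3)² = 5·8 − ½·5² = 27.5.

27.5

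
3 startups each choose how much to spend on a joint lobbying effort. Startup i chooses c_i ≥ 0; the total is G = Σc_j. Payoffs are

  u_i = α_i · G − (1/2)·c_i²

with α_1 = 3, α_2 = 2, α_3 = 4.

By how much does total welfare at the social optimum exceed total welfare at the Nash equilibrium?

55

Startup i's FOC: ∂u_i/∂c_i = α_i − c_i = 0, so c_i* = α_i.
NE contributions = (3, 2, 4); G = 9.
W^NE = (Σα)·G − ½Σα_i² = 9² − ½·29 = 66.5.
Planner sets c_i = Σα_j = 9 for every i, so G^SO = 3·9 = 27.
W^SO = (Σα)·G^SO − ½·3·(Σα)² = (3/2)·9² = 121.5.
Deadweight loss = W^SO − W^NE = 55.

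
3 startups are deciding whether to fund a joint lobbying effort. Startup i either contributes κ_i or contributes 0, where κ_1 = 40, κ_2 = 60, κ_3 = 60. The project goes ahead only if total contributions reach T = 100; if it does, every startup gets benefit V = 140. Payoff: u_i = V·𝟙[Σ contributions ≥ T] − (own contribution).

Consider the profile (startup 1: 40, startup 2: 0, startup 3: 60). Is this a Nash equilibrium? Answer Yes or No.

Yes

Total = 100 ≥ 100: provided.
Startup 1 (pledges 40, payoff 100): dropping to 0 → total 60, payoff 0. No gain.
Startup 2 (pledges 0, payoff 140): pledging 60 → total 160, payoff 80. No gain.
Startup 3 (pledges 60, payoff 80): dropping to 0 → total 40, payoff 0. No gain.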